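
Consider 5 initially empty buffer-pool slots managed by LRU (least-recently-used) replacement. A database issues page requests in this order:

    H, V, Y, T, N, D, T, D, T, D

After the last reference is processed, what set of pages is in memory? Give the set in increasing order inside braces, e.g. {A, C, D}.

H: fault, frames {H}
V: fault, frames {H,V}
Y: fault, frames {H,V,Y}
T: fault, frames {H,V,Y,T}
N: fault, frames {H,V,Y,T,N}
D: fault, evict H, frames {V,Y,T,N,D}
T: hit
D: hit
T: hit
D: hit

{D, N, T, V, Y}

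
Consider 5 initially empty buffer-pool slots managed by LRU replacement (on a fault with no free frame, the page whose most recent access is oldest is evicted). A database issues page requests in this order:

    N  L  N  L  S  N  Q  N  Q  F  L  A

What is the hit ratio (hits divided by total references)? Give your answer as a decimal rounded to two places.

N → miss, frames {N}
L → miss, frames {N,L}
N → hit
L → hit
S → miss, frames {N,L,S}
N → hit
Q → miss, frames {L,S,N,Q}
N → hit
Q → hit
F → miss, frames {L,S,N,Q,F}
L → hit
A → miss, evict S, frames {N,Q,F,L,A}
Hits: 6 of 12 references → 6/12 = 0.5000.

0.50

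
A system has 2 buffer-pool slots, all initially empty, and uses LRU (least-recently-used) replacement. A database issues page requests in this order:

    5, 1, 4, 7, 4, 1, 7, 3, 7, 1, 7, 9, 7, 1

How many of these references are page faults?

5 -> fault, frames (5)
1 -> fault, frames (5 1)
4 -> fault, evict 5, frames (1 4)
7 -> fault, evict 1, frames (4 7)
4 -> hit
1 -> fault, evict 7, frames (4 1)
7 -> fault, evict 4, frames (1 7)
3 -> fault, evict 1, frames (7 3)
7 -> hit
1 -> fault, evict 3, frames (7 1)
7 -> hit
9 -> fault, evict 1, frames (7 9)
7 -> hit
1 -> fault, evict 9, frames (7 1)
Page faults: 10.

10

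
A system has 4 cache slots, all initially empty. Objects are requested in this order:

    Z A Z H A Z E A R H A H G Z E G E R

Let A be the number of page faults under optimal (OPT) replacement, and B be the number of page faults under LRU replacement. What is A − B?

Under OPT: F F . F . . F . F . . . F . F . . . → 7 faults.
Under LRU: F F . F . . F . F F . . F F F . . F → 10 faults.
A − B = 7 − 10 = -3.

-3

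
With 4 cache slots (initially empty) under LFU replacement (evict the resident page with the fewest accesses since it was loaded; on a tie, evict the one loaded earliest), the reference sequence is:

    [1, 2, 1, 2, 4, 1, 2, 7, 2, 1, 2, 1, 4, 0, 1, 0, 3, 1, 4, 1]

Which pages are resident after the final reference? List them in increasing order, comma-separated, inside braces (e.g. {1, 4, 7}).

{0, 1, 2, 4}

1: miss, frames (1)
2: miss, frames (1 2)
1: hit
2: hit
4: miss, frames (1 2 4)
1: hit
2: hit
7: miss, frames (1 2 4 7)
2: hit
1: hit
2: hit
1: hit
4: hit
0: miss, evict 7, frames (1 2 4 0)
1: hit
0: hit
3: miss, evict 4, frames (1 2 0 3)
1: hit
4: miss, evict 3, frames (1 2 0 4)
1: hit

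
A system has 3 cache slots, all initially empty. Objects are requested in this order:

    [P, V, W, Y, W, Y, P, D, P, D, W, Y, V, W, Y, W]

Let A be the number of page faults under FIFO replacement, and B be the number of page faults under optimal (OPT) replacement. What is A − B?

2

Under FIFO: F F F F . . F F . . F F F . . . → 9 faults.
Under OPT: F F F F . . . F . . . F F . . . → 7 faults.
A − B = 9 − 7 = 2.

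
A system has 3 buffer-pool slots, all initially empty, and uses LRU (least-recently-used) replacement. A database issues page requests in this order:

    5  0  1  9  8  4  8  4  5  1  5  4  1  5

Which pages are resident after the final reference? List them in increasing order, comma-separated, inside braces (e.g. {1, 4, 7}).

5 → fault, frames [5]
0 → fault, frames [5, 0]
1 → fault, frames [5, 0, 1]
9 → fault, evict 5, frames [0, 1, 9]
8 → fault, evict 0, frames [1, 9, 8]
4 → fault, evict 1, frames [9, 8, 4]
8 → hit
4 → hit
5 → fault, evict 9, frames [8, 4, 5]
1 → fault, evict 8, frames [4, 5, 1]
5 → hit
4 → hit
1 → hit
5 → hit

{1, 4, 5}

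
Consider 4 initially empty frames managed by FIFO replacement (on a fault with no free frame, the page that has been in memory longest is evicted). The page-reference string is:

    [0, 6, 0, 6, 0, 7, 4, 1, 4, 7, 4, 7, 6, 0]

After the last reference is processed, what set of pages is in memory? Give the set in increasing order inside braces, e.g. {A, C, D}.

{0, 1, 4, 7}

0 → miss, frames {0}
6 → miss, frames {0,6}
0 → hit
6 → hit
0 → hit
7 → miss, frames {0,6,7}
4 → miss, frames {0,6,7,4}
1 → miss, evict 0, frames {6,7,4,1}
4 → hit
7 → hit
4 → hit
7 → hit
6 → hit
0 → miss, evict 6, frames {7,4,1,0}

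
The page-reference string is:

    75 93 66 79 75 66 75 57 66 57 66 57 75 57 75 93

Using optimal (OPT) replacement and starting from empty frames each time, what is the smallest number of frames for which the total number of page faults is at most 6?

f=1: 16 faults
f=2: 8 faults
f=3: 6 faults
f=4: 5 faults
f=5: 5 faults
Smallest f with faults ≤ 6 is 3.

3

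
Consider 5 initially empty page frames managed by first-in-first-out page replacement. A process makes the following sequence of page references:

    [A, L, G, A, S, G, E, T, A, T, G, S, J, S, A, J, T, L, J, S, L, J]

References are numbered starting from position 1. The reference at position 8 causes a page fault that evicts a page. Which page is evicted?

pos 1: A: miss, frames (A)
pos 2: L: miss, frames (A L)
pos 3: G: miss, frames (A L G)
pos 4: A: hit
pos 5: S: miss, frames (A L G S)
pos 6: G: hit
pos 7: E: miss, frames (A L G S E)
pos 8: T: miss, evict A, frames (L G S E T)
At position 8, page A is evicted.

A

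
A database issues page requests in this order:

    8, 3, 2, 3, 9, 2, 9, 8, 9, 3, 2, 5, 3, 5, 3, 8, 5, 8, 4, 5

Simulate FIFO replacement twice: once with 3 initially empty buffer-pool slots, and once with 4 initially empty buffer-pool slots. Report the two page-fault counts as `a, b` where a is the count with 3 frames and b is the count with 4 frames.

10, 7

3 frames: F F F . F . . F . F F F . . . F . . F . → 10 faults.
4 frames: F F F . F . . . . . . F . . . F . . F . → 7 faults.
7 < 10: adding a frame reduced faults, as is typical.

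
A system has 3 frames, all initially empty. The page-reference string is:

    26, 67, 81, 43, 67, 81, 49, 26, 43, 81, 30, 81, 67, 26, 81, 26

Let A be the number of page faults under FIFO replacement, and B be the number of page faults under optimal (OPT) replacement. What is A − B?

Under FIFO: F F F F . . F F . F F . F F F . → 11 faults.
Under OPT: F F F F . . F F . . F . F . . . → 8 faults.
A − B = 11 − 8 = 3.

3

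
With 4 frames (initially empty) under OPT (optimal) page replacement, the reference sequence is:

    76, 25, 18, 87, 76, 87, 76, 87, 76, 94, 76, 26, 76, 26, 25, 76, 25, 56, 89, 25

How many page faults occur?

76 → miss, frames (76)
25 → miss, frames (76 25)
18 → miss, frames (76 25 18)
87 → miss, frames (76 25 18 87)
76 → hit
87 → hit
76 → hit
87 → hit
76 → hit
94 → miss, evict 87, frames (76 25 18 94)
76 → hit
26 → miss, evict 94, frames (76 25 18 26)
76 → hit
26 → hit
25 → hit
76 → hit
25 → hit
56 → miss, evict 26, frames (76 25 18 56)
89 → miss, evict 56, frames (76 25 18 89)
25 → hit
Page faults: 8.

8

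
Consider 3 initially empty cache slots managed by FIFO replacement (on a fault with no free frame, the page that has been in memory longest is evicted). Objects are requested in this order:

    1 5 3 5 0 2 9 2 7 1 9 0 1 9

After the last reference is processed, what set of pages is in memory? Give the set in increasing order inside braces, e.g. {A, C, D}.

1 → fault, frames [1]
5 → fault, frames [1, 5]
3 → fault, frames [1, 5, 3]
5 → hit
0 → fault, evict 1, frames [5, 3, 0]
2 → fault, evict 5, frames [3, 0, 2]
9 → fault, evict 3, frames [0, 2, 9]
2 → hit
7 → fault, evict 0, frames [2, 9, 7]
1 → fault, evict 2, frames [9, 7, 1]
9 → hit
0 → fault, evict 9, frames [7, 1, 0]
1 → hit
9 → fault, evict 7, frames [1, 0, 9]

{0, 1, 9}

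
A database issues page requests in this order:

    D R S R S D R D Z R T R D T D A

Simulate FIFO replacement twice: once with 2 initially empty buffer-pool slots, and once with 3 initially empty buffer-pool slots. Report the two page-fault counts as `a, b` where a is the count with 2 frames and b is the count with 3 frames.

2 frames: F F F . . F F . F . F F F F . F → 11 faults.
3 frames: F F F . . . . . F . F F F . . F → 8 faults.
8 < 11: adding a frame reduced faults, as is typical.

11, 8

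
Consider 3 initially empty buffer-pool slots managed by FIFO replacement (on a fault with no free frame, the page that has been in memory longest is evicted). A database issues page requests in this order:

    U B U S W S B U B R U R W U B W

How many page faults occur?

U -> miss, frames (U)
B -> miss, frames (U B)
U -> hit
S -> miss, frames (U B S)
W -> miss, evict U, frames (B S W)
S -> hit
B -> hit
U -> miss, evict B, frames (S W U)
B -> miss, evict S, frames (W U B)
R -> miss, evict W, frames (U B R)
U -> hit
R -> hit
W -> miss, evict U, frames (B R W)
U -> miss, evict B, frames (R W U)
B -> miss, evict R, frames (W U B)
W -> hit
Page faults: 10.

10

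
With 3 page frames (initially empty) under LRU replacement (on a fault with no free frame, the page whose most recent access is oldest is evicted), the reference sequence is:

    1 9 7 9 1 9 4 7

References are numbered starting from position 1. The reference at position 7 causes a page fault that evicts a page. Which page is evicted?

pos 1: 1 -> miss, frames [1]
pos 2: 9 -> miss, frames [1, 9]
pos 3: 7 -> miss, frames [1, 9, 7]
pos 4: 9 -> hit
pos 5: 1 -> hit
pos 6: 9 -> hit
pos 7: 4 -> miss, evict 7, frames [1, 9, 4]
At position 7, page 7 is evicted.

7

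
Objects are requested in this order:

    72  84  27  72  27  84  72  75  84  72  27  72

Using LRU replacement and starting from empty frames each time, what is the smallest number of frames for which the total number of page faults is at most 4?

f=1: 12 faults
f=2: 10 faults
f=3: 5 faults
f=4: 4 faults
Smallest f with faults ≤ 4 is 4.

4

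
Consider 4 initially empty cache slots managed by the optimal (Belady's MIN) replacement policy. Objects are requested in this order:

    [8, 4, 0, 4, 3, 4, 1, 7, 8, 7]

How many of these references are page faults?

6

8 -> fault, frames (8)
4 -> fault, frames (8 4)
0 -> fault, frames (8 4 0)
4 -> hit
3 -> fault, frames (8 4 0 3)
4 -> hit
1 -> fault, evict 3, frames (8 4 0 1)
7 -> fault, evict 1, frames (8 4 0 7)
8 -> hit
7 -> hit
Page faults: 6.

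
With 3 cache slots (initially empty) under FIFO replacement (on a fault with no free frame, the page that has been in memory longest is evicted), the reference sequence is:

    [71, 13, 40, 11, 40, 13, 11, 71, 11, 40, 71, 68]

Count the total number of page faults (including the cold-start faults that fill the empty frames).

6

71 -> miss, frames [71]
13 -> miss, frames [71, 13]
40 -> miss, frames [71, 13, 40]
11 -> miss, evict 71, frames [13, 40, 11]
40 -> hit
13 -> hit
11 -> hit
71 -> miss, evict 13, frames [40, 11, 71]
11 -> hit
40 -> hit
71 -> hit
68 -> miss, evict 40, frames [11, 71, 68]
Page faults: 6.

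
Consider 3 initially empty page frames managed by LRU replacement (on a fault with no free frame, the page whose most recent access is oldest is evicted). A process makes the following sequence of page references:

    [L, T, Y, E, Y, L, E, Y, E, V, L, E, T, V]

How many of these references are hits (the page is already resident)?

5

L → fault, frames {L}
T → fault, frames {L,T}
Y → fault, frames {L,T,Y}
E → fault, evict L, frames {T,Y,E}
Y → hit
L → fault, evict T, frames {E,Y,L}
E → hit
Y → hit
E → hit
V → fault, evict L, frames {Y,E,V}
L → fault, evict Y, frames {E,V,L}
E → hit
T → fault, evict V, frames {L,E,T}
V → fault, evict L, frames {E,T,V}
Hits: 5.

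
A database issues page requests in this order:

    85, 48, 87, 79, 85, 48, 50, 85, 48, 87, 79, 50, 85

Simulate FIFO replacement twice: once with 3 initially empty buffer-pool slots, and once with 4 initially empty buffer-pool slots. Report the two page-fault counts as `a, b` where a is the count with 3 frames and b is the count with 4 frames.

3 frames: F F F F F F F . . F F . F → 10 faults.
4 frames: F F F F . . F F F F F F F → 11 faults.
11 > 10: adding a frame increased faults — Belady's anomaly.

10, 11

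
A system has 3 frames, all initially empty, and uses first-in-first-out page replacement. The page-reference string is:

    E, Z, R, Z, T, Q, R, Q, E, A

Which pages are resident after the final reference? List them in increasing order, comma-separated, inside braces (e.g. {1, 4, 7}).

{A, E, Q}

E: miss, frames {E}
Z: miss, frames {E,Z}
R: miss, frames {E,Z,R}
Z: hit
T: miss, evict E, frames {Z,R,T}
Q: miss, evict Z, frames {R,T,Q}
R: hit
Q: hit
E: miss, evict R, frames {T,Q,E}
A: miss, evict T, frames {Q,E,A}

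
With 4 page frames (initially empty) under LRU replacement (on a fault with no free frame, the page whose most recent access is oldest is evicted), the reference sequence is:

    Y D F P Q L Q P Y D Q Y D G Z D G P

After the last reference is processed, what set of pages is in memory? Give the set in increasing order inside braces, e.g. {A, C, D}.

Y → fault, frames (Y)
D → fault, frames (Y D)
F → fault, frames (Y D F)
P → fault, frames (Y D F P)
Q → fault, evict Y, frames (D F P Q)
L → fault, evict D, frames (F P Q L)
Q → hit
P → hit
Y → fault, evict F, frames (L Q P Y)
D → fault, evict L, frames (Q P Y D)
Q → hit
Y → hit
D → hit
G → fault, evict P, frames (Q Y D G)
Z → fault, evict Q, frames (Y D G Z)
D → hit
G → hit
P → fault, evict Y, frames (Z D G P)

{D, G, P, Z}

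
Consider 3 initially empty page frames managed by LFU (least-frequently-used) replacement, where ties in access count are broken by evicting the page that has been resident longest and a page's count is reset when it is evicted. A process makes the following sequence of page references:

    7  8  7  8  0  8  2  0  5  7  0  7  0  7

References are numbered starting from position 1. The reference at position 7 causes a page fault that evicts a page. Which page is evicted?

pos 1: 7: miss, frames (7)
pos 2: 8: miss, frames (7 8)
pos 3: 7: hit
pos 4: 8: hit
pos 5: 0: miss, frames (7 8 0)
pos 6: 8: hit
pos 7: 2: miss, evict 0, frames (7 8 2)
At position 7, page 0 is evicted.

0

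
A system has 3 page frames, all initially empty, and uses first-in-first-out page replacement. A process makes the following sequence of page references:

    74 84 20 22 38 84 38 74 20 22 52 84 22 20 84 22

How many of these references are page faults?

13

74 -> miss, frames {74}
84 -> miss, frames {74,84}
20 -> miss, frames {74,84,20}
22 -> miss, evict 74, frames {84,20,22}
38 -> miss, evict 84, frames {20,22,38}
84 -> miss, evict 20, frames {22,38,84}
38 -> hit
74 -> miss, evict 22, frames {38,84,74}
20 -> miss, evict 38, frames {84,74,20}
22 -> miss, evict 84, frames {74,20,22}
52 -> miss, evict 74, frames {20,22,52}
84 -> miss, evict 20, frames {22,52,84}
22 -> hit
20 -> miss, evict 22, frames {52,84,20}
84 -> hit
22 -> miss, evict 52, frames {84,20,22}
Page faults: 13.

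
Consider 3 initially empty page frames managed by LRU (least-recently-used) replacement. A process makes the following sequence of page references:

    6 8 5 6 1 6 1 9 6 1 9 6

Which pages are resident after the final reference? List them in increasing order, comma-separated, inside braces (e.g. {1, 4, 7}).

{1, 6, 9}

6: fault, frames [6]
8: fault, frames [6, 8]
5: fault, frames [6, 8, 5]
6: hit
1: fault, evict 8, frames [5, 6, 1]
6: hit
1: hit
9: fault, evict 5, frames [6, 1, 9]
6: hit
1: hit
9: hit
6: hit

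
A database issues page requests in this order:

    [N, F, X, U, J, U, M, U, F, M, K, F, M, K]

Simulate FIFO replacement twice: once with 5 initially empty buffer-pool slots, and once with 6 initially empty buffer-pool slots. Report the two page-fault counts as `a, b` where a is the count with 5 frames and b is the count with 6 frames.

8, 7

5 frames: F F F F F . F . . . F F . . → 8 faults.
6 frames: F F F F F . F . . . F . . . → 7 faults.
7 < 8: adding a frame reduced faults, as is typical.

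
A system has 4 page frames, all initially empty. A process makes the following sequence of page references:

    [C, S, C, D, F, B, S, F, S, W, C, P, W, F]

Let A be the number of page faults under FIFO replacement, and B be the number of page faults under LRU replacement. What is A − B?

-1

Under FIFO: F F . F F F . . . F F F . F → 9 faults.
Under LRU: F F . F F F F . . F F F . F → 10 faults.
A − B = 9 − 10 = -1.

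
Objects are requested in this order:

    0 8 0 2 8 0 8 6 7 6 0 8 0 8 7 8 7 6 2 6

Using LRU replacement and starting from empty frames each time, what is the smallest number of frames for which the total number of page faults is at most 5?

5

f=1: 20 faults
f=2: 12 faults
f=3: 10 faults
f=4: 6 faults
f=5: 5 faults
Smallest f with faults ≤ 5 is 5.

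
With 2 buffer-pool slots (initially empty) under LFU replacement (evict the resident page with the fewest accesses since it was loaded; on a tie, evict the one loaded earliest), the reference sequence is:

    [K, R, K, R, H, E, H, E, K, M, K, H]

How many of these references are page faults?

K: miss, frames (K)
R: miss, frames (K R)
K: hit
R: hit
H: miss, evict K, frames (R H)
E: miss, evict H, frames (R E)
H: miss, evict E, frames (R H)
E: miss, evict H, frames (R E)
K: miss, evict E, frames (R K)
M: miss, evict K, frames (R M)
K: miss, evict M, frames (R K)
H: miss, evict K, frames (R H)
Page faults: 10.

10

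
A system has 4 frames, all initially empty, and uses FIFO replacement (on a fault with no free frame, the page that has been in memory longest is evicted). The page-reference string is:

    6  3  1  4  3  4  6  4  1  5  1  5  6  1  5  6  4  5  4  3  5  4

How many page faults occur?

6 → miss, frames [6]
3 → miss, frames [6, 3]
1 → miss, frames [6, 3, 1]
4 → miss, frames [6, 3, 1, 4]
3 → hit
4 → hit
6 → hit
4 → hit
1 → hit
5 → miss, evict 6, frames [3, 1, 4, 5]
1 → hit
5 → hit
6 → miss, evict 3, frames [1, 4, 5, 6]
1 → hit
5 → hit
6 → hit
4 → hit
5 → hit
4 → hit
3 → miss, evict 1, frames [4, 5, 6, 3]
5 → hit
4 → hit
Page faults: 7.

7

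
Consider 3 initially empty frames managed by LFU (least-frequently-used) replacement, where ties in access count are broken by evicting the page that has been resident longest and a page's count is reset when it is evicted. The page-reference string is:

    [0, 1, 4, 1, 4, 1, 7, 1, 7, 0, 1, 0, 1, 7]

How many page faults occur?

0 → miss, frames (0)
1 → miss, frames (0 1)
4 → miss, frames (0 1 4)
1 → hit
4 → hit
1 → hit
7 → miss, evict 0, frames (1 4 7)
1 → hit
7 → hit
0 → miss, evict 4, frames (1 7 0)
1 → hit
0 → hit
1 → hit
7 → hit
Page faults: 5.

5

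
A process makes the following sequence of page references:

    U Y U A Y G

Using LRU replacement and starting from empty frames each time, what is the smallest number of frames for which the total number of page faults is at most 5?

2

f=1: 6 faults
f=2: 5 faults
f=3: 4 faults
f=4: 4 faults
Smallest f with faults ≤ 5 is 2.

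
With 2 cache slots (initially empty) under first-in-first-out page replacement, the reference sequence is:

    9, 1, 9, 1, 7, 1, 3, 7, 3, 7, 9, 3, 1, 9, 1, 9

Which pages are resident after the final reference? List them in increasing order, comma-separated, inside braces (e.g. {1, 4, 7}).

9 -> fault, frames (9)
1 -> fault, frames (9 1)
9 -> hit
1 -> hit
7 -> fault, evict 9, frames (1 7)
1 -> hit
3 -> fault, evict 1, frames (7 3)
7 -> hit
3 -> hit
7 -> hit
9 -> fault, evict 7, frames (3 9)
3 -> hit
1 -> fault, evict 3, frames (9 1)
9 -> hit
1 -> hit
9 -> hit

{1, 9}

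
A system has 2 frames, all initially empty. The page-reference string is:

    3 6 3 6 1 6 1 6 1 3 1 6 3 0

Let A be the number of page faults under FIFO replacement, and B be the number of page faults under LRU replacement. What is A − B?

Under FIFO: F F . . F . . . . F . F . F → 6 faults.
Under LRU: F F . . F . . . . F . F F F → 7 faults.
A − B = 6 − 7 = -1.

-1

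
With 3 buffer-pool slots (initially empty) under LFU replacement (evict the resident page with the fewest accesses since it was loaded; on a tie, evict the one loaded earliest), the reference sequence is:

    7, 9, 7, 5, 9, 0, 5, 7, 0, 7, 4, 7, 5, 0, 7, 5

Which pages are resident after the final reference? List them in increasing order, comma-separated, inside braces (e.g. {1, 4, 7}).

7 -> fault, frames [7]
9 -> fault, frames [7, 9]
7 -> hit
5 -> fault, frames [7, 9, 5]
9 -> hit
0 -> fault, evict 5, frames [7, 9, 0]
5 -> fault, evict 0, frames [7, 9, 5]
7 -> hit
0 -> fault, evict 5, frames [7, 9, 0]
7 -> hit
4 -> fault, evict 0, frames [7, 9, 4]
7 -> hit
5 -> fault, evict 4, frames [7, 9, 5]
0 -> fault, evict 5, frames [7, 9, 0]
7 -> hit
5 -> fault, evict 0, frames [7, 9, 5]

{5, 7, 9}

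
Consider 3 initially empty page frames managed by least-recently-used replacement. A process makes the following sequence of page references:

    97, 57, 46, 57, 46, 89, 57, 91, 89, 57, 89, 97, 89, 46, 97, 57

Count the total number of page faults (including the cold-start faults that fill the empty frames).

97 -> fault, frames {97}
57 -> fault, frames {97,57}
46 -> fault, frames {97,57,46}
57 -> hit
46 -> hit
89 -> fault, evict 97, frames {57,46,89}
57 -> hit
91 -> fault, evict 46, frames {89,57,91}
89 -> hit
57 -> hit
89 -> hit
97 -> fault, evict 91, frames {57,89,97}
89 -> hit
46 -> fault, evict 57, frames {97,89,46}
97 -> hit
57 -> fault, evict 89, frames {46,97,57}
Page faults: 8.

8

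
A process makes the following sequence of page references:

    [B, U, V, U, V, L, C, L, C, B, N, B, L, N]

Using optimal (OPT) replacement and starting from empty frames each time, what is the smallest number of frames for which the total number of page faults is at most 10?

f=1: 14 faults
f=2: 8 faults
f=3: 6 faults
f=4: 6 faults
f=5: 6 faults
f=6: 6 faults
Smallest f with faults ≤ 10 is 2.

2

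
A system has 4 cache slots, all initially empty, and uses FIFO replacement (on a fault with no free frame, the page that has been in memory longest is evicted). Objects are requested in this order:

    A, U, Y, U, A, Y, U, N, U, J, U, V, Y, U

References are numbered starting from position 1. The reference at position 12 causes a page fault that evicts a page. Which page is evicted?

pos 1: A -> miss, frames {A}
pos 2: U -> miss, frames {A,U}
pos 3: Y -> miss, frames {A,U,Y}
pos 4: U -> hit
pos 5: A -> hit
pos 6: Y -> hit
pos 7: U -> hit
pos 8: N -> miss, frames {A,U,Y,N}
pos 9: U -> hit
pos 10: J -> miss, evict A, frames {U,Y,N,J}
pos 11: U -> hit
pos 12: V -> miss, evict U, frames {Y,N,J,V}
At position 12, page U is evicted.

U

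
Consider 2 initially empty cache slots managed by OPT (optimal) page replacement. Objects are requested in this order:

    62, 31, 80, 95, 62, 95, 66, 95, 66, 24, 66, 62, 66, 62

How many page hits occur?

62 → fault, frames (62)
31 → fault, frames (62 31)
80 → fault, evict 31, frames (62 80)
95 → fault, evict 80, frames (62 95)
62 → hit
95 → hit
66 → fault, evict 62, frames (95 66)
95 → hit
66 → hit
24 → fault, evict 95, frames (66 24)
66 → hit
62 → fault, evict 24, frames (66 62)
66 → hit
62 → hit
Hits: 7.

7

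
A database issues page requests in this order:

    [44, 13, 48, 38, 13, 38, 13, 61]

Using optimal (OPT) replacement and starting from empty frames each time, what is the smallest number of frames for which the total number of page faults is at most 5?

f=1: 8 faults
f=2: 5 faults
f=3: 5 faults
f=4: 5 faults
f=5: 5 faults
Smallest f with faults ≤ 5 is 2.

2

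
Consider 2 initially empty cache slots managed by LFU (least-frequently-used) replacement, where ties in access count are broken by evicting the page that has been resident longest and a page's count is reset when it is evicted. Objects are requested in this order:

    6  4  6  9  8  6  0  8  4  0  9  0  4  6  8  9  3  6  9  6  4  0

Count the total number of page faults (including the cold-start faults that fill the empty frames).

6 -> fault, frames (6)
4 -> fault, frames (6 4)
6 -> hit
9 -> fault, evict 4, frames (6 9)
8 -> fault, evict 9, frames (6 8)
6 -> hit
0 -> fault, evict 8, frames (6 0)
8 -> fault, evict 0, frames (6 8)
4 -> fault, evict 8, frames (6 4)
0 -> fault, evict 4, frames (6 0)
9 -> fault, evict 0, frames (6 9)
0 -> fault, evict 9, frames (6 0)
4 -> fault, evict 0, frames (6 4)
6 -> hit
8 -> fault, evict 4, frames (6 8)
9 -> fault, evict 8, frames (6 9)
3 -> fault, evict 9, frames (6 3)
6 -> hit
9 -> fault, evict 3, frames (6 9)
6 -> hit
4 -> fault, evict 9, frames (6 4)
0 -> fault, evict 4, frames (6 0)
Page faults: 17.

17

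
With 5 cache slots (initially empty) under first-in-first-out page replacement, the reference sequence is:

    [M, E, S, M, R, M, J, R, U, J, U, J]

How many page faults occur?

M → fault, frames {M}
E → fault, frames {M,E}
S → fault, frames {M,E,S}
M → hit
R → fault, frames {M,E,S,R}
M → hit
J → fault, frames {M,E,S,R,J}
R → hit
U → fault, evict M, frames {E,S,R,J,U}
J → hit
U → hit
J → hit
Page faults: 6.

6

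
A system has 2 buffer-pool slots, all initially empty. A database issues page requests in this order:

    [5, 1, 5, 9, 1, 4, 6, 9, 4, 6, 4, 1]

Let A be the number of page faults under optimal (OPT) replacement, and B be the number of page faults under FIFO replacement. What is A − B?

-2

Under OPT: F F . F . F F . F . . F → 7 faults.
Under FIFO: F F . F . F F F F F . F → 9 faults.
A − B = 7 − 9 = -2.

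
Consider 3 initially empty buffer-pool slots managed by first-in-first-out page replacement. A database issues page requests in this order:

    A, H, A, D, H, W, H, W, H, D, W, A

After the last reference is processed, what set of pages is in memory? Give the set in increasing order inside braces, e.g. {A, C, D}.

A → fault, frames [A]
H → fault, frames [A, H]
A → hit
D → fault, frames [A, H, D]
H → hit
W → fault, evict A, frames [H, D, W]
H → hit
W → hit
H → hit
D → hit
W → hit
A → fault, evict H, frames [D, W, A]

{A, D, W}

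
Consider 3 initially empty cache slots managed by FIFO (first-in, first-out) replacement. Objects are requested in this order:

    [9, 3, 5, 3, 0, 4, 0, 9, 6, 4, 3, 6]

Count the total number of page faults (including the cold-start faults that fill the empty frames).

9: fault, frames {9}
3: fault, frames {9,3}
5: fault, frames {9,3,5}
3: hit
0: fault, evict 9, frames {3,5,0}
4: fault, evict 3, frames {5,0,4}
0: hit
9: fault, evict 5, frames {0,4,9}
6: fault, evict 0, frames {4,9,6}
4: hit
3: fault, evict 4, frames {9,6,3}
6: hit
Page faults: 8.

8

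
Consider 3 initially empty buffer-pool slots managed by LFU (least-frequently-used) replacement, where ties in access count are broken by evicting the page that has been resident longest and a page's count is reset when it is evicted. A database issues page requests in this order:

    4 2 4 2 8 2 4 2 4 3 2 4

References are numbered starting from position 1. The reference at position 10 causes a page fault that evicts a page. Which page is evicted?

8

pos 1: 4 → miss, frames [4]
pos 2: 2 → miss, frames [4, 2]
pos 3: 4 → hit
pos 4: 2 → hit
pos 5: 8 → miss, frames [4, 2, 8]
pos 6: 2 → hit
pos 7: 4 → hit
pos 8: 2 → hit
pos 9: 4 → hit
pos 10: 3 → miss, evict 8, frames [4, 2, 3]
At position 10, page 8 is evicted.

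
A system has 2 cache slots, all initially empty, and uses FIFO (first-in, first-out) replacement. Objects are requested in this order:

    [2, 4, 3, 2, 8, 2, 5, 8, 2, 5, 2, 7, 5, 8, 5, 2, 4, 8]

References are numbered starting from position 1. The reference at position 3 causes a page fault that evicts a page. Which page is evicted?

pos 1: 2 → miss, frames (2)
pos 2: 4 → miss, frames (2 4)
pos 3: 3 → miss, evict 2, frames (4 3)
At position 3, page 2 is evicted.

2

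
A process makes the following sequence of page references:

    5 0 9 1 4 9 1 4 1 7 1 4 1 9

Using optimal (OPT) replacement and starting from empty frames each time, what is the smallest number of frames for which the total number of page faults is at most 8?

f=1: 14 faults
f=2: 9 faults
f=3: 7 faults
f=4: 6 faults
f=5: 6 faults
f=6: 6 faults
Smallest f with faults ≤ 8 is 3.

3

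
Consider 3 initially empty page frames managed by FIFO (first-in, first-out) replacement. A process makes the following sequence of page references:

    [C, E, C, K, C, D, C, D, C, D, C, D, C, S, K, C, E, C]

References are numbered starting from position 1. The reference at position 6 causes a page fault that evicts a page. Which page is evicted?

pos 1: C -> miss, frames (C)
pos 2: E -> miss, frames (C E)
pos 3: C -> hit
pos 4: K -> miss, frames (C E K)
pos 5: C -> hit
pos 6: D -> miss, evict C, frames (E K D)
At position 6, page C is evicted.

C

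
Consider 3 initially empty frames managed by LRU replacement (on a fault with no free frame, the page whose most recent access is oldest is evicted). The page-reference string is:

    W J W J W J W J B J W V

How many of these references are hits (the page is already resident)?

W → miss, frames (W)
J → miss, frames (W J)
W → hit
J → hit
W → hit
J → hit
W → hit
J → hit
B → miss, frames (W J B)
J → hit
W → hit
V → miss, evict B, frames (J W V)
Hits: 8.

8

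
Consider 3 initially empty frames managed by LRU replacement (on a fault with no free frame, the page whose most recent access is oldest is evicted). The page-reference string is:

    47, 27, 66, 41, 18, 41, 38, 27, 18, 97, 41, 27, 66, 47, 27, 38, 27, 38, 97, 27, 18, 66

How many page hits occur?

5

47: miss, frames {47}
27: miss, frames {47,27}
66: miss, frames {47,27,66}
41: miss, evict 47, frames {27,66,41}
18: miss, evict 27, frames {66,41,18}
41: hit
38: miss, evict 66, frames {18,41,38}
27: miss, evict 18, frames {41,38,27}
18: miss, evict 41, frames {38,27,18}
97: miss, evict 38, frames {27,18,97}
41: miss, evict 27, frames {18,97,41}
27: miss, evict 18, frames {97,41,27}
66: miss, evict 97, frames {41,27,66}
47: miss, evict 41, frames {27,66,47}
27: hit
38: miss, evict 66, frames {47,27,38}
27: hit
38: hit
97: miss, evict 47, frames {27,38,97}
27: hit
18: miss, evict 38, frames {97,27,18}
66: miss, evict 97, frames {27,18,66}
Hits: 5.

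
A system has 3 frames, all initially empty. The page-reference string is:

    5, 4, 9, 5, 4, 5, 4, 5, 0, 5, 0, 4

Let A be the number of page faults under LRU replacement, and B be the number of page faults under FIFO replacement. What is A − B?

Under LRU: F F F . . . . . F . . . → 4 faults.
Under FIFO: F F F . . . . . F F . F → 6 faults.
A − B = 4 − 6 = -2.

-2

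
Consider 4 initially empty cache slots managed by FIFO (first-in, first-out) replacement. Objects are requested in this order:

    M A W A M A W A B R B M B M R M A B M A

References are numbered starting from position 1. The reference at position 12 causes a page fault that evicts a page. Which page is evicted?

pos 1: M -> miss, frames [M]
pos 2: A -> miss, frames [M, A]
pos 3: W -> miss, frames [M, A, W]
pos 4: A -> hit
pos 5: M -> hit
pos 6: A -> hit
pos 7: W -> hit
pos 8: A -> hit
pos 9: B -> miss, frames [M, A, W, B]
pos 10: R -> miss, evict M, frames [A, W, B, R]
pos 11: B -> hit
pos 12: M -> miss, evict A, frames [W, B, R, M]
At position 12, page A is evicted.

A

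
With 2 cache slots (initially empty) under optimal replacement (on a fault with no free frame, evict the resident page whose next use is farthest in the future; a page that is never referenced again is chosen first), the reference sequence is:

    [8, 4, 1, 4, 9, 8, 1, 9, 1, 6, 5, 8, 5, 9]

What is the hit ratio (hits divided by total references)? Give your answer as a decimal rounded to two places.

0.29

8: fault, frames (8)
4: fault, frames (8 4)
1: fault, evict 8, frames (4 1)
4: hit
9: fault, evict 4, frames (1 9)
8: fault, evict 9, frames (1 8)
1: hit
9: fault, evict 8, frames (1 9)
1: hit
6: fault, evict 1, frames (9 6)
5: fault, evict 6, frames (9 5)
8: fault, evict 9, frames (5 8)
5: hit
9: fault, evict 8, frames (5 9)
Hits: 4 of 14 references → 4/14 = 0.2857.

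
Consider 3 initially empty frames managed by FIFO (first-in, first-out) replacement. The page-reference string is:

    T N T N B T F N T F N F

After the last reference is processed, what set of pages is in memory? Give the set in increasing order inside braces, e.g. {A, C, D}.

{F, N, T}

T -> miss, frames [T]
N -> miss, frames [T, N]
T -> hit
N -> hit
B -> miss, frames [T, N, B]
T -> hit
F -> miss, evict T, frames [N, B, F]
N -> hit
T -> miss, evict N, frames [B, F, T]
F -> hit
N -> miss, evict B, frames [F, T, N]
F -> hit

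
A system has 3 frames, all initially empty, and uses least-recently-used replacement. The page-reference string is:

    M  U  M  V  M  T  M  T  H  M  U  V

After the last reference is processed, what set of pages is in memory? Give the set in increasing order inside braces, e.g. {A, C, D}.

{M, U, V}

M -> miss, frames (M)
U -> miss, frames (M U)
M -> hit
V -> miss, frames (U M V)
M -> hit
T -> miss, evict U, frames (V M T)
M -> hit
T -> hit
H -> miss, evict V, frames (M T H)
M -> hit
U -> miss, evict T, frames (H M U)
V -> miss, evict H, frames (M U V)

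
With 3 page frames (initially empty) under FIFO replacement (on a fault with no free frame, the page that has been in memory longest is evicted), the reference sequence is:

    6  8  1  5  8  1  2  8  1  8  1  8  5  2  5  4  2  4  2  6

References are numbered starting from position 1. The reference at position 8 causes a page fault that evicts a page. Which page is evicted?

pos 1: 6 -> fault, frames {6}
pos 2: 8 -> fault, frames {6,8}
pos 3: 1 -> fault, frames {6,8,1}
pos 4: 5 -> fault, evict 6, frames {8,1,5}
pos 5: 8 -> hit
pos 6: 1 -> hit
pos 7: 2 -> fault, evict 8, frames {1,5,2}
pos 8: 8 -> fault, evict 1, frames {5,2,8}
At position 8, page 1 is evicted.

1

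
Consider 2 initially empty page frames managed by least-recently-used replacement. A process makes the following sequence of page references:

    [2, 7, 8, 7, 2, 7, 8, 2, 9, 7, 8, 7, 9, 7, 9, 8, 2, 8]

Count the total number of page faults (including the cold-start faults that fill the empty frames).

12

2: fault, frames {2}
7: fault, frames {2,7}
8: fault, evict 2, frames {7,8}
7: hit
2: fault, evict 8, frames {7,2}
7: hit
8: fault, evict 2, frames {7,8}
2: fault, evict 7, frames {8,2}
9: fault, evict 8, frames {2,9}
7: fault, evict 2, frames {9,7}
8: fault, evict 9, frames {7,8}
7: hit
9: fault, evict 8, frames {7,9}
7: hit
9: hit
8: fault, evict 7, frames {9,8}
2: fault, evict 9, frames {8,2}
8: hit
Page faults: 12.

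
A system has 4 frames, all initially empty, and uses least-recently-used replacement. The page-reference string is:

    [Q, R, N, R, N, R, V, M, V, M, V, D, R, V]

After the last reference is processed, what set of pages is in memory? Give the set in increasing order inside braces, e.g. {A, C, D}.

{D, M, R, V}

Q: fault, frames [Q]
R: fault, frames [Q, R]
N: fault, frames [Q, R, N]
R: hit
N: hit
R: hit
V: fault, frames [Q, N, R, V]
M: fault, evict Q, frames [N, R, V, M]
V: hit
M: hit
V: hit
D: fault, evict N, frames [R, M, V, D]
R: hit
V: hit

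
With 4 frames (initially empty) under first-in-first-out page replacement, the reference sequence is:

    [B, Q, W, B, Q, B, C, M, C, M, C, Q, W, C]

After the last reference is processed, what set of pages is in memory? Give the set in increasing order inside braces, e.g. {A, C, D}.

{C, M, Q, W}

B: fault, frames {B}
Q: fault, frames {B,Q}
W: fault, frames {B,Q,W}
B: hit
Q: hit
B: hit
C: fault, frames {B,Q,W,C}
M: fault, evict B, frames {Q,W,C,M}
C: hit
M: hit
C: hit
Q: hit
W: hit
C: hit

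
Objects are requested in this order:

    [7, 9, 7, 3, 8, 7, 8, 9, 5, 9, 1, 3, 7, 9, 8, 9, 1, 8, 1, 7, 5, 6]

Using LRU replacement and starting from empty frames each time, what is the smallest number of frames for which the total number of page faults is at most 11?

5

f=1: 22 faults
f=2: 17 faults
f=3: 15 faults
f=4: 12 faults
f=5: 11 faults
f=6: 7 faults
f=7: 7 faults
Smallest f with faults ≤ 11 is 5.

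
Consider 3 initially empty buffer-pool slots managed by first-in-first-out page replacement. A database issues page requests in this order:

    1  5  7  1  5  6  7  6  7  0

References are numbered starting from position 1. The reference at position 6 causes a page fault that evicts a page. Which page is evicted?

pos 1: 1: fault, frames (1)
pos 2: 5: fault, frames (1 5)
pos 3: 7: fault, frames (1 5 7)
pos 4: 1: hit
pos 5: 5: hit
pos 6: 6: fault, evict 1, frames (5 7 6)
At position 6, page 1 is evicted.

1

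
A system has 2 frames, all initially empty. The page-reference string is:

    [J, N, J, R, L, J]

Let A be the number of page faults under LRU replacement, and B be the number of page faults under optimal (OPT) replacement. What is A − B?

Under LRU: F F . F F F → 5 faults.
Under OPT: F F . F F . → 4 faults.
A − B = 5 − 4 = 1.

1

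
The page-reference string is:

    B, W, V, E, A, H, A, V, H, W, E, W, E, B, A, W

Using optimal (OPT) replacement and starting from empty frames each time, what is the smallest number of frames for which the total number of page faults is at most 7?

5

f=1: 16 faults
f=2: 11 faults
f=3: 9 faults
f=4: 8 faults
f=5: 7 faults
f=6: 6 faults
Smallest f with faults ≤ 7 is 5.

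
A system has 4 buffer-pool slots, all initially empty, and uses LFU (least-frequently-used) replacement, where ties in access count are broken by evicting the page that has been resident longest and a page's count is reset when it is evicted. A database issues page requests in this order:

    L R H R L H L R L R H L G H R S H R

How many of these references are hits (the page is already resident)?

13

L → fault, frames [L]
R → fault, frames [L, R]
H → fault, frames [L, R, H]
R → hit
L → hit
H → hit
L → hit
R → hit
L → hit
R → hit
H → hit
L → hit
G → fault, frames [L, R, H, G]
H → hit
R → hit
S → fault, evict G, frames [L, R, H, S]
H → hit
R → hit
Hits: 13.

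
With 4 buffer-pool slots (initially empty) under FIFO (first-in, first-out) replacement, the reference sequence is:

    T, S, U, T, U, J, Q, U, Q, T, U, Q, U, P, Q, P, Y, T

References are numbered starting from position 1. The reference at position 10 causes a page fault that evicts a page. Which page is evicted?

pos 1: T: miss, frames {T}
pos 2: S: miss, frames {T,S}
pos 3: U: miss, frames {T,S,U}
pos 4: T: hit
pos 5: U: hit
pos 6: J: miss, frames {T,S,U,J}
pos 7: Q: miss, evict T, frames {S,U,J,Q}
pos 8: U: hit
pos 9: Q: hit
pos 10: T: miss, evict S, frames {U,J,Q,T}
At position 10, page S is evicted.

S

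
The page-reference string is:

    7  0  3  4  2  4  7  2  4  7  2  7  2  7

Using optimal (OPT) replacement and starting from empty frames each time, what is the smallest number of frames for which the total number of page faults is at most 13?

f=1: 14 faults
f=2: 8 faults
f=3: 5 faults
f=4: 5 faults
f=5: 5 faults
Smallest f with faults ≤ 13 is 2.

2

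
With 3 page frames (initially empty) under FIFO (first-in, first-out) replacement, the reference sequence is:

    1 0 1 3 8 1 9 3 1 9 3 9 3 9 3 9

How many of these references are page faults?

7

1 -> miss, frames [1]
0 -> miss, frames [1, 0]
1 -> hit
3 -> miss, frames [1, 0, 3]
8 -> miss, evict 1, frames [0, 3, 8]
1 -> miss, evict 0, frames [3, 8, 1]
9 -> miss, evict 3, frames [8, 1, 9]
3 -> miss, evict 8, frames [1, 9, 3]
1 -> hit
9 -> hit
3 -> hit
9 -> hit
3 -> hit
9 -> hit
3 -> hit
9 -> hit
Page faults: 7.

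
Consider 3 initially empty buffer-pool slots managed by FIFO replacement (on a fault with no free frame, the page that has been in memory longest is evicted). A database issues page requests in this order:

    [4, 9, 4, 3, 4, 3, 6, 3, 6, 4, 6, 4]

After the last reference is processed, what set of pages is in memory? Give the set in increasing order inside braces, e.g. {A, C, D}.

4: miss, frames {4}
9: miss, frames {4,9}
4: hit
3: miss, frames {4,9,3}
4: hit
3: hit
6: miss, evict 4, frames {9,3,6}
3: hit
6: hit
4: miss, evict 9, frames {3,6,4}
6: hit
4: hit

{3, 4, 6}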